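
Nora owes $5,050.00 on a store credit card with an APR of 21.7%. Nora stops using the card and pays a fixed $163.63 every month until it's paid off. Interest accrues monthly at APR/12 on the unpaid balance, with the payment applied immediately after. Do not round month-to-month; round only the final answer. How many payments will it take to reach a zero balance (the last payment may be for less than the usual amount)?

46 payments

Monthly rate r = 21.7%/12 = 1.80833% = 0.0180833.
Recurrence: B ← B·(1+r) − $163.63.
Month 1: interest $91.32; balance after payment $4,977.69.
Month 2: interest $90.01; balance after payment $4,904.07.
Closed form: n = −ln(1 − rB₀/P)/ln(1+r) = −ln(0.44191)/ln(1.01808) ≈ 45.568, so the balance reaches zero during payment 46.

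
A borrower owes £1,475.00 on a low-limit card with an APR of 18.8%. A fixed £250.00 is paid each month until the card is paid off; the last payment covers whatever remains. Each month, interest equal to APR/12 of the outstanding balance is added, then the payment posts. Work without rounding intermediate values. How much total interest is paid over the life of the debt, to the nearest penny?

Monthly rate r = 18.8%/12 = 1.56667% = 0.0156667.
Payoff takes n = ⌈−ln(1 − rB₀/P)/ln(1+r)⌉ = ⌈6.239⌉ = 7 payments; the last is £60.13.
Total paid = 6·£250.00 + £60.13 = £1,560.13.
Total interest = total paid − principal = £1,560.13 − £1,475.00 = £85.13.

£85.13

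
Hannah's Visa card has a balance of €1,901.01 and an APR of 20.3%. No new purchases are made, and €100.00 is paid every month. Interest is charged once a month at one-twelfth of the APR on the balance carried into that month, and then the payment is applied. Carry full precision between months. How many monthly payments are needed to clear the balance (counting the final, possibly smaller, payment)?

Monthly rate r = 20.3%/12 = 1.69167% = 0.0169167.
Recurrence: B ← B·(1+r) − €100.00.
Month 1: interest €32.16; balance after payment €1,833.17.
Month 2: interest €31.01; balance after payment €1,764.18.
Closed form: n = −ln(1 − rB₀/P)/ln(1+r) = −ln(0.67841)/ln(1.01692) ≈ 23.129, so the balance reaches zero during payment 24.

24 payments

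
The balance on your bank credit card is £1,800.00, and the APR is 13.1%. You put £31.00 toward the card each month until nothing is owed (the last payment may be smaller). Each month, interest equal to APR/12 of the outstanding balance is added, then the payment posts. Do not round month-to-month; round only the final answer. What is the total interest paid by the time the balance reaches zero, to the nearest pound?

£1,069

Monthly rate r = 13.1%/12 = 1.09167% = 0.0109167.
Payoff takes n = ⌈−ln(1 − rB₀/P)/ln(1+r)⌉ = ⌈92.541⌉ = 93 payments; the last is £16.83.
Total paid = 92·£31.00 + £16.83 = £2,868.83.
Total interest = total paid − principal = £2,868.83 − £1,800.00 = £1,068.83.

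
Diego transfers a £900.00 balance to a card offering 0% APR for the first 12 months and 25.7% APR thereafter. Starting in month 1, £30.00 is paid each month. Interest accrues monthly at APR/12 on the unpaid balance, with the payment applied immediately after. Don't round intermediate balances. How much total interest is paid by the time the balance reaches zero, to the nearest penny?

£149.39

Promo months 1–12 at r₀ = 0%/12 = 0; months 13+ at r₁ = 25.7%/12 = 0.0214167.
After month 12 (no interest yet): B = £900.00 − 12·£30.00 = £540.00.
Then at r₁ with £30.00/mo: n₂ = −ln(1 − r₁·B/P)/ln(1+r₁) ≈ 22.98 → 23 more payments.
Total paid = 34·£30.00 + £29.39 = £1,049.39; interest = £1,049.39 − £900.00 = £149.39.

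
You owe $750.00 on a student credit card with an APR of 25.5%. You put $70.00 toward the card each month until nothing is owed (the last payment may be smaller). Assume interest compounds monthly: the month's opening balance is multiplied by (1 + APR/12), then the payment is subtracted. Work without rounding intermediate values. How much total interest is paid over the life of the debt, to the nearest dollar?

$110

Monthly rate r = 25.5%/12 = 2.125% = 0.02125.
Payoff takes n = ⌈−ln(1 − rB₀/P)/ln(1+r)⌉ = ⌈12.287⌉ = 13 payments; the last is $20.21.
Total paid = 12·$70.00 + $20.21 = $860.21.
Total interest = total paid − principal = $860.21 − $750.00 = $110.21.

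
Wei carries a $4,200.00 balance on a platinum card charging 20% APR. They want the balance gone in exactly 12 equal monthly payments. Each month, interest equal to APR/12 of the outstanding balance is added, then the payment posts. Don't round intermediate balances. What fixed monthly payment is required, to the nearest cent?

Monthly rate r = 20%/12 = 1.66667% = 0.0166667.
Level-payment amortization: P = B₀·r / (1 − (1+r)^(−n)) = 4200.00·0.0166667 / (1 − 1.01667^(−12)).
Denominator 1 − (1+r)^(−12) = 0.179918557.
P = 70 / 0.179918557 ≈ 389.06.

$389.06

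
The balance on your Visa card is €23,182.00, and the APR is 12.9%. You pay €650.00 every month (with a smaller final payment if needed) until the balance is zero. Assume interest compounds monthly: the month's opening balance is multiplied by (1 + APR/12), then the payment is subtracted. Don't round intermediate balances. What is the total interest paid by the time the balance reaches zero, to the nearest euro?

€6,212

Monthly rate r = 12.9%/12 = 1.075% = 0.01075.
Payoff takes n = ⌈−ln(1 − rB₀/P)/ln(1+r)⌉ = ⌈45.220⌉ = 46 payments; the last is €143.92.
Total paid = 45·€650.00 + €143.92 = €29,393.92.
Total interest = total paid − principal = €29,393.92 − €23,182.00 = €6,211.92.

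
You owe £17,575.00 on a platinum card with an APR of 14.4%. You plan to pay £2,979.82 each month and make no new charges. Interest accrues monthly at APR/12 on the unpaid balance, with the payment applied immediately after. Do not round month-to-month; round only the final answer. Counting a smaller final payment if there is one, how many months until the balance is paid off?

7 months

Monthly rate r = 14.4%/12 = 1.2% = 0.012.
Recurrence: B ← B·(1+r) − £2,979.82.
Month 1: interest £210.90; balance after payment £14,806.08.
Month 2: interest £177.67; balance after payment £12,003.93.
Closed form: n = −ln(1 − rB₀/P)/ln(1+r) = −ln(0.92922)/ln(1.012) ≈ 6.154, so the balance reaches zero during payment 7.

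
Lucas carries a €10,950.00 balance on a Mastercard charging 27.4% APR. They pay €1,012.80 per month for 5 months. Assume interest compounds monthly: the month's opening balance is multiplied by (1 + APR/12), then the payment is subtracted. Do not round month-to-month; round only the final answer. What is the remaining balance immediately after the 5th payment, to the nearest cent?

€6,957.94

Monthly rate r = 27.4%/12 = 2.28333% = 0.0228333.
Each month: B ← B·(1+r) − €1,012.80.
Month 1: interest €250.02; balance after payment €10,187.23.
Month 2: interest €232.61; balance after payment €9,407.03.
Month 3: interest €214.79; balance after payment €8,609.03.
Month 4: interest €196.57; balance after payment €7,792.80.
Month 5: interest €177.94; balance after payment €6,957.94.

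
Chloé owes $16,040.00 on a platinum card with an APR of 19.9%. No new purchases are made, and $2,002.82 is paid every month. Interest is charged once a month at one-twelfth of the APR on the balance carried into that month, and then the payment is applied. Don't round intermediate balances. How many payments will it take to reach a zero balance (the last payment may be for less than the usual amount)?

Monthly rate r = 19.9%/12 = 1.65833% = 0.0165833.
Recurrence: B ← B·(1+r) − $2,002.82.
Month 1: interest $266.00; balance after payment $14,303.18.
Month 2: interest $237.19; balance after payment $12,537.55.
Closed form: n = −ln(1 − rB₀/P)/ln(1+r) = −ln(0.86719)/ln(1.01658) ≈ 8.664, so the balance reaches zero during payment 9.

9 months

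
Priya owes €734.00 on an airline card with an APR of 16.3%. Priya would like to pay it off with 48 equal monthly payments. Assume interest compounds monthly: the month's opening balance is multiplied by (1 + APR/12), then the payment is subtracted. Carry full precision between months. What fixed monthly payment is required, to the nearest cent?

Monthly rate r = 16.3%/12 = 1.35833% = 0.0135833.
Level-payment amortization: P = B₀·r / (1 − (1+r)^(−n)) = 734.00·0.0135833 / (1 − 1.01358^(−48)).
Denominator 1 − (1+r)^(−48) = 0.476705842.
P = 9.97017 / 0.476705842 ≈ 20.91.

€20.91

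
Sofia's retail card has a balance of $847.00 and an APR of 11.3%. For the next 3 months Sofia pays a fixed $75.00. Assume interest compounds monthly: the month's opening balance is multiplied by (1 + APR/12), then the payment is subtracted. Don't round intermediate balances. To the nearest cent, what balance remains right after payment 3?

$644.03

Monthly rate r = 11.3%/12 = 0.941667% = 0.00941667.
Each month: B ← B·(1+r) − $75.00.
Month 1: interest $7.98; balance after payment $779.98.
Month 2: interest $7.34; balance after payment $712.32.
Month 3: interest $6.71; balance after payment $644.03.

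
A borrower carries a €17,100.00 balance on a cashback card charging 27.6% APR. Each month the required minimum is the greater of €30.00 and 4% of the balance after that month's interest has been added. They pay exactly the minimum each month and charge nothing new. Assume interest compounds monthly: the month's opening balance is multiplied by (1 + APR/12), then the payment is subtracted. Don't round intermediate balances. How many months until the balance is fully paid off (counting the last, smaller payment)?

Monthly rate r = 27.6%/12 = 2.3% = 0.023.
While 4% of the post-interest balance exceeds €30.00, each month B ← (B·(1+r))·(1 − 0.04), i.e. B shrinks by the factor (1+r)·0.96 = 0.98208.
This holds for months 1–175. Entering month 176 the balance is €722.27; 4% of the post-interest balance is now below €30.00, so the flat €30.00 minimum applies from here.
From month 176 a fixed €30.00 at rate r clears €722.27 in 36 more payments. Total: 175 + 36 = 211 months.

211 months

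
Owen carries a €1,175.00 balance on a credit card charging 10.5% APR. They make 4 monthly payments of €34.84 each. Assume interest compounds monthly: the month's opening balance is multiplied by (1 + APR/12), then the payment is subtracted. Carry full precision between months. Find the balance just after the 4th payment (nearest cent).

€1,075.47

Monthly rate r = 10.5%/12 = 0.875% = 0.00875.
Each month: B ← B·(1+r) − €34.84.
Month 1: interest €10.28; balance after payment €1,150.44.
Month 2: interest €10.07; balance after payment €1,125.67.
Month 3: interest €9.85; balance after payment €1,100.68.
Month 4: interest €9.63; balance after payment €1,075.47.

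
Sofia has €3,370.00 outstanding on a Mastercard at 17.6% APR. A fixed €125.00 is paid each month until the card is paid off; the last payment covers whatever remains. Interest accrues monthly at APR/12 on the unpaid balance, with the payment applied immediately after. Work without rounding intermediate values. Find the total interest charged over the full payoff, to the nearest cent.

€950.32

Monthly rate r = 17.6%/12 = 1.46667% = 0.0146667.
Payoff takes n = ⌈−ln(1 − rB₀/P)/ln(1+r)⌉ = ⌈34.561⌉ = 35 payments; the last is €70.32.
Total paid = 34·€125.00 + €70.32 = €4,320.32.
Total interest = total paid − principal = €4,320.32 − €3,370.00 = €950.32.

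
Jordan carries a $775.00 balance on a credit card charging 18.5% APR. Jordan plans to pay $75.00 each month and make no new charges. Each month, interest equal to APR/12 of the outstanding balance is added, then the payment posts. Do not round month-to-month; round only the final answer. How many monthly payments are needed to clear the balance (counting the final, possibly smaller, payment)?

12 months

Monthly rate r = 18.5%/12 = 1.54167% = 0.0154167.
Recurrence: B ← B·(1+r) − $75.00.
Month 1: interest $11.95; balance after payment $711.95.
Month 2: interest $10.98; balance after payment $647.92.
Closed form: n = −ln(1 − rB₀/P)/ln(1+r) = −ln(0.84069)/ln(1.01542) ≈ 11.342, so the balance reaches zero during payment 12.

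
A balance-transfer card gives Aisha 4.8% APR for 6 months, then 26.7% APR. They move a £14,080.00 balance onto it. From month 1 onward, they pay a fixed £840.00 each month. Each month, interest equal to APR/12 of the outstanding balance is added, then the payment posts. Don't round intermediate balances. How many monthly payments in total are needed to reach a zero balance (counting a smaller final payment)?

19 months

Promo months 1–6 at r₀ = 4.8%/12 = 0.004; months 7+ at r₁ = 26.7%/12 = 0.02225.
After month 6: iterate B ← B·(1+r₀) − £840.00 for 6 months → £9,330.65.
Then at r₁ with £840.00/mo: n₂ = −ln(1 − r₁·B/P)/ln(1+r₁) ≈ 12.90 → 13 more payments.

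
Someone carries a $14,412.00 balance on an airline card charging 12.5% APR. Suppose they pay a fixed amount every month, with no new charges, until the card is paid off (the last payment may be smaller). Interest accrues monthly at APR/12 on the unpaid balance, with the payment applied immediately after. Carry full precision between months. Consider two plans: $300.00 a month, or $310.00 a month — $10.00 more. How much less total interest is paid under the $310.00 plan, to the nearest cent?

$281.53

Monthly rate r = 12.5%/12 = 1.04167% = 0.0104167.
At $300.00/mo: n = ⌈−ln(1 − rB₀/P)/ln(1+r)⌉ = 67 payments (last $290.61); total interest = total paid − $14,412.00 = $5,678.61.
At $310.00/mo: 64 payments (last $279.08); total interest $5,397.08.
Interest saved = $5,678.61 − $5,397.08 = $281.53.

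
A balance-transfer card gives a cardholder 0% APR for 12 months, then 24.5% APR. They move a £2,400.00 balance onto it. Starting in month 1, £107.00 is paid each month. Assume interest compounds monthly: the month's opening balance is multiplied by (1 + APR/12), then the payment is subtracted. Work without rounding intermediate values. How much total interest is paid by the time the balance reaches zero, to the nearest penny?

£151.85

Promo months 1–12 at r₀ = 0%/12 = 0; months 13+ at r₁ = 24.5%/12 = 0.0204167.
After month 12 (no interest yet): B = £2,400.00 − 12·£107.00 = £1,116.00.
Then at r₁ with £107.00/mo: n₂ = −ln(1 − r₁·B/P)/ln(1+r₁) ≈ 11.85 → 12 more payments.
Total paid = 23·£107.00 + £90.85 = £2,551.85; interest = £2,551.85 − £2,400.00 = £151.85.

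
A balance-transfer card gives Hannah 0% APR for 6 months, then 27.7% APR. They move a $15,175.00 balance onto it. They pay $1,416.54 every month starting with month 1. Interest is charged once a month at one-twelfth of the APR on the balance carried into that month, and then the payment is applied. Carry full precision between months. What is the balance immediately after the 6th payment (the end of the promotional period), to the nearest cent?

$6,675.76

Promo months 1–6 at r₀ = 0%/12 = 0; months 7+ at r₁ = 27.7%/12 = 0.0230833.
After month 6 (no interest yet): B = $15,175.00 − 6·$1,416.54 = $6,675.76.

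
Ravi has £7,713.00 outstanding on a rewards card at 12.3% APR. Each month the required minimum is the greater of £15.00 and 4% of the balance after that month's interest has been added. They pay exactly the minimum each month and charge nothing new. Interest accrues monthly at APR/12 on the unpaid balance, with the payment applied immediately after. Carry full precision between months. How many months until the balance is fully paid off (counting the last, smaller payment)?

128 months

Monthly rate r = 12.3%/12 = 1.025% = 0.01025.
While 4% of the post-interest balance exceeds £15.00, each month B ← (B·(1+r))·(1 − 0.04), i.e. B shrinks by the factor (1+r)·0.96 = 0.96984.
This holds for months 1–100. Entering month 101 the balance is £360.77; 4% of the post-interest balance is now below £15.00, so the flat £15.00 minimum applies from here.
From month 101 a fixed £15.00 at rate r clears £360.77 in 28 more payments. Total: 100 + 28 = 128 months.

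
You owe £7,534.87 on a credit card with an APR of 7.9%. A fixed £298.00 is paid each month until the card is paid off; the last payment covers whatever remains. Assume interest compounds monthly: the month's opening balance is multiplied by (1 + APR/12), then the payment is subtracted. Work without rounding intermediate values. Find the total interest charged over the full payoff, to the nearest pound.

£734

Monthly rate r = 7.9%/12 = 0.658333% = 0.00658333.
Payoff takes n = ⌈−ln(1 − rB₀/P)/ln(1+r)⌉ = ⌈27.747⌉ = 28 payments; the last is £222.90.
Total paid = 27·£298.00 + £222.90 = £8,268.90.
Total interest = total paid − principal = £8,268.90 − £7,534.87 = £734.03.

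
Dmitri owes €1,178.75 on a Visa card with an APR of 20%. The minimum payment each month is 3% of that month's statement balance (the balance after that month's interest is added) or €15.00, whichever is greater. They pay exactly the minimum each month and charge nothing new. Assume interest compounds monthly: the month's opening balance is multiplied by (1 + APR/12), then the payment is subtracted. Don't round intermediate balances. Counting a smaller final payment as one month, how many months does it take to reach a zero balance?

Monthly rate r = 20%/12 = 1.66667% = 0.0166667.
While 3% of the post-interest balance exceeds €15.00, each month B ← (B·(1+r))·(1 − 0.03), i.e. B shrinks by the factor (1+r)·0.97 = 0.98617.
This holds for months 1–63. Entering month 64 the balance is €490.11; 3% of the post-interest balance is now below €15.00, so the flat €15.00 minimum applies from here.
From month 64 a fixed €15.00 at rate r clears €490.11 in 48 more payments. Total: 63 + 48 = 111 months.

111 months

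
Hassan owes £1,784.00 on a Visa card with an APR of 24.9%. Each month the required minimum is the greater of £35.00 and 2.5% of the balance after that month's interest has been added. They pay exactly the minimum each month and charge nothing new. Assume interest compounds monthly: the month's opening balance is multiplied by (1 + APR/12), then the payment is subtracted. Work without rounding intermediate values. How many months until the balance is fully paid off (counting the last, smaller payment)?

Monthly rate r = 24.9%/12 = 2.075% = 0.02075.
While 2.5% of the post-interest balance exceeds £35.00, each month B ← (B·(1+r))·(1 − 0.025), i.e. B shrinks by the factor (1+r)·0.975 = 0.99523.
This holds for months 1–56. Entering month 57 the balance is £1,365.02; 2.5% of the post-interest balance is now below £35.00, so the flat £35.00 minimum applies from here.
From month 57 a fixed £35.00 at rate r clears £1,365.02 in 81 more payments. Total: 56 + 81 = 137 months.

137 months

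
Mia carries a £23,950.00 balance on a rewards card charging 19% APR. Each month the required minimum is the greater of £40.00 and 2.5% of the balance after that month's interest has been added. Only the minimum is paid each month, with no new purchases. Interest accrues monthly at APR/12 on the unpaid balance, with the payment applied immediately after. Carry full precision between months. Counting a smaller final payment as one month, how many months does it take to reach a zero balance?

346 months

Monthly rate r = 19%/12 = 1.58333% = 0.0158333.
While 2.5% of the post-interest balance exceeds £40.00, each month B ← (B·(1+r))·(1 − 0.025), i.e. B shrinks by the factor (1+r)·0.975 = 0.99044.
This holds for months 1–284. Entering month 285 the balance is £1,563.85; 2.5% of the post-interest balance is now below £40.00, so the flat £40.00 minimum applies from here.
From month 285 a fixed £40.00 at rate r clears £1,563.85 in 62 more payments. Total: 284 + 62 = 346 months.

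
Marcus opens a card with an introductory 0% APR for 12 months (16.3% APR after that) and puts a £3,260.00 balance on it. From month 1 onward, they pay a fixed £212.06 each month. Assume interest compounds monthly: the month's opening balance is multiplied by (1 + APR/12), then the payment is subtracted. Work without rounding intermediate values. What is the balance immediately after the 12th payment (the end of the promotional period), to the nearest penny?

Promo months 1–12 at r₀ = 0%/12 = 0; months 13+ at r₁ = 16.3%/12 = 0.0135833.
After month 12 (no interest yet): B = £3,260.00 − 12·£212.06 = £715.28.

£715.28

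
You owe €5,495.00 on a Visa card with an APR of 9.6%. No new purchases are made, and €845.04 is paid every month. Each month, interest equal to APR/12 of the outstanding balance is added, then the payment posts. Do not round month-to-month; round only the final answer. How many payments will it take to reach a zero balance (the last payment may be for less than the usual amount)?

7 months

Monthly rate r = 9.6%/12 = 0.8% = 0.008.
Recurrence: B ← B·(1+r) − €845.04.
Month 1: interest €43.96; balance after payment €4,693.92.
Month 2: interest €37.55; balance after payment €3,886.43.
Closed form: n = −ln(1 − rB₀/P)/ln(1+r) = −ln(0.94798)/ln(1.008) ≈ 6.705, so the balance reaches zero during payment 7.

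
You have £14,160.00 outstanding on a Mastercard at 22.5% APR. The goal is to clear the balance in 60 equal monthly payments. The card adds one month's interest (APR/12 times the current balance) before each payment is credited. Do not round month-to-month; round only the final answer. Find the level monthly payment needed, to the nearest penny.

Monthly rate r = 22.5%/12 = 1.875% = 0.01875.
Level-payment amortization: P = B₀·r / (1 − (1+r)^(−n)) = 14160.00·0.01875 / (1 − 1.01875^(−60)).
Denominator 1 − (1+r)^(−60) = 0.671947996.
P = 265.5 / 0.671947996 ≈ 395.12.

£395.12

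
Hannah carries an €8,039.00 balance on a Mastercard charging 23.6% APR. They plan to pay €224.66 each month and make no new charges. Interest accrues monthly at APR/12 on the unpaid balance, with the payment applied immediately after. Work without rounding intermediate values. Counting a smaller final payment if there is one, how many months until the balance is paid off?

Monthly rate r = 23.6%/12 = 1.96667% = 0.0196667.
Recurrence: B ← B·(1+r) − €224.66.
Month 1: interest €158.10; balance after payment €7,972.44.
Month 2: interest €156.79; balance after payment €7,904.57.
Closed form: n = −ln(1 − rB₀/P)/ln(1+r) = −ln(0.29627)/ln(1.01967) ≈ 62.462, so the balance reaches zero during payment 63.

63 months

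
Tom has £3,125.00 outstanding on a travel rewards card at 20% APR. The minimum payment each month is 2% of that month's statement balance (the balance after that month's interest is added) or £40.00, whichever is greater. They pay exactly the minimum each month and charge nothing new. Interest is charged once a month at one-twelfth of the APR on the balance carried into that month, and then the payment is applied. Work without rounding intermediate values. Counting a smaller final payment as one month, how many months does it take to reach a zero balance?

230 months

Monthly rate r = 20%/12 = 1.66667% = 0.0166667.
While 2% of the post-interest balance exceeds £40.00, each month B ← (B·(1+r))·(1 − 0.02), i.e. B shrinks by the factor (1+r)·0.98 = 0.99633.
This holds for months 1–126. Entering month 127 the balance is £1,967.15; 2% of the post-interest balance is now below £40.00, so the flat £40.00 minimum applies from here.
From month 127 a fixed £40.00 at rate r clears £1,967.15 in 104 more payments. Total: 126 + 104 = 230 months.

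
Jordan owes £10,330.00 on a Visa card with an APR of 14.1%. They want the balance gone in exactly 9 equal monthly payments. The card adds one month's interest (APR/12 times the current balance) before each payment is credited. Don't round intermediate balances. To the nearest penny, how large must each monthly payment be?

Monthly rate r = 14.1%/12 = 1.175% = 0.01175.
Level-payment amortization: P = B₀·r / (1 − (1+r)^(−n)) = 10330.00·0.01175 / (1 − 1.01175^(−9)).
Denominator 1 − (1+r)^(−9) = 0.0997957014.
P = 121.377 / 0.0997957014 ≈ 1216.26.

£1,216.26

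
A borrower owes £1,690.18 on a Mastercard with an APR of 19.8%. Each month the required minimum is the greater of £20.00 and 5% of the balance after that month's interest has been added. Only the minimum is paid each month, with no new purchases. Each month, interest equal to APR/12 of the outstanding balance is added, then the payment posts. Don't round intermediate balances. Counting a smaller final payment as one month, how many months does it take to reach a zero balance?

66 months

Monthly rate r = 19.8%/12 = 1.65% = 0.0165.
While 5% of the post-interest balance exceeds £20.00, each month B ← (B·(1+r))·(1 − 0.05), i.e. B shrinks by the factor (1+r)·0.95 = 0.96567.
This holds for months 1–42. Entering month 43 the balance is £389.79; 5% of the post-interest balance is now below £20.00, so the flat £20.00 minimum applies from here.
From month 43 a fixed £20.00 at rate r clears £389.79 in 24 more payments. Total: 42 + 24 = 66 months.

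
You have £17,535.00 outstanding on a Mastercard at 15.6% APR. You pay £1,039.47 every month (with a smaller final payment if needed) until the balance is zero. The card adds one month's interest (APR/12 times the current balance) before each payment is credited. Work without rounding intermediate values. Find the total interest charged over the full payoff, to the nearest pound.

Monthly rate r = 15.6%/12 = 1.3% = 0.013.
Payoff takes n = ⌈−ln(1 − rB₀/P)/ln(1+r)⌉ = ⌈19.167⌉ = 20 payments; the last is £174.37.
Total paid = 19·£1,039.47 + £174.37 = £19,924.30.
Total interest = total paid − principal = £19,924.30 − £17,535.00 = £2,389.30.

£2,389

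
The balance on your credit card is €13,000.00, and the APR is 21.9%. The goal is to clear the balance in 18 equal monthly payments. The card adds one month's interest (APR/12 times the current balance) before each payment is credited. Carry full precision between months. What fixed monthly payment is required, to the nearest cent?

Monthly rate r = 21.9%/12 = 1.825% = 0.01825.
Level-payment amortization: P = B₀·r / (1 − (1+r)^(−n)) = 13000.00·0.01825 / (1 − 1.01825^(−18)).
Denominator 1 − (1+r)^(−18) = 0.277861562.
P = 237.25 / 0.277861562 ≈ 853.84.

€853.84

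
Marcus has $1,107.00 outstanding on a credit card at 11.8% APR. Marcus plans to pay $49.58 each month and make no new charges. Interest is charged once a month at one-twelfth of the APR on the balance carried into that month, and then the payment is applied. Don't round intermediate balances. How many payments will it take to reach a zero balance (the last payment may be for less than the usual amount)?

26 months

Monthly rate r = 11.8%/12 = 0.983333% = 0.00983333.
Recurrence: B ← B·(1+r) − $49.58.
Month 1: interest $10.89; balance after payment $1,068.31.
Month 2: interest $10.51; balance after payment $1,029.23.
Closed form: n = −ln(1 − rB₀/P)/ln(1+r) = −ln(0.78045)/ln(1.00983) ≈ 25.333, so the balance reaches zero during payment 26.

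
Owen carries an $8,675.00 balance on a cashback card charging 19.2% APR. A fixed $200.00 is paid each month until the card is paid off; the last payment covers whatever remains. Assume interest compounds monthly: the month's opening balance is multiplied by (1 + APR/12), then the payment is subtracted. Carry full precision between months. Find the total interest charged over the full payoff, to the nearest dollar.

$6,246

Monthly rate r = 19.2%/12 = 1.6% = 0.016.
Payoff takes n = ⌈−ln(1 − rB₀/P)/ln(1+r)⌉ = ⌈74.601⌉ = 75 payments; the last is $120.61.
Total paid = 74·$200.00 + $120.61 = $14,920.61.
Total interest = total paid − principal = $14,920.61 − $8,675.00 = $6,245.61.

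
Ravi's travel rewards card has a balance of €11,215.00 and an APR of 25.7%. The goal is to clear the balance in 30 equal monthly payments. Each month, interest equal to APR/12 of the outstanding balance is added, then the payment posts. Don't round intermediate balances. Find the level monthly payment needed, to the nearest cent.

€510.56

Monthly rate r = 25.7%/12 = 2.14167% = 0.0214167.
Level-payment amortization: P = B₀·r / (1 − (1+r)^(−n)) = 11215.00·0.0214167 / (1 − 1.02142^(−30)).
Denominator 1 − (1+r)^(−30) = 0.470444115.
P = 240.188 / 0.470444115 ≈ 510.56.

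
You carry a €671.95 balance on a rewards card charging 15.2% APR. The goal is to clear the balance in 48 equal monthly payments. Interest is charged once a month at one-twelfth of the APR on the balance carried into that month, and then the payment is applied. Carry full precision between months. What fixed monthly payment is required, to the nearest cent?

€18.77

Monthly rate r = 15.2%/12 = 1.26667% = 0.0126667.
Level-payment amortization: P = B₀·r / (1 − (1+r)^(−n)) = 671.95·0.0126667 / (1 − 1.01267^(−48)).
Denominator 1 − (1+r)^(−48) = 0.453478453.
P = 8.51137 / 0.453478453 ≈ 18.77.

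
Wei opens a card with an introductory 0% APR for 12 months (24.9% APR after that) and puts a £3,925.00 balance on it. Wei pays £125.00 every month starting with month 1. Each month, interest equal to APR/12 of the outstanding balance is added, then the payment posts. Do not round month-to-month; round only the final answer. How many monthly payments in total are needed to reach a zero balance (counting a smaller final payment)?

Promo months 1–12 at r₀ = 0%/12 = 0; months 13+ at r₁ = 24.9%/12 = 0.02075.
After month 12 (no interest yet): B = £3,925.00 − 12·£125.00 = £2,425.00.
Then at r₁ with £125.00/mo: n₂ = −ln(1 − r₁·B/P)/ln(1+r₁) ≈ 25.08 → 26 more payments.

38 months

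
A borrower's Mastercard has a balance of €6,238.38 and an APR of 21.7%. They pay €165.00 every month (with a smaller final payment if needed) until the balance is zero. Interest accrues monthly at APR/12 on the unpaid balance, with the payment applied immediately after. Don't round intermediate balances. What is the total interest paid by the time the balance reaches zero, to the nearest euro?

€4,359

Monthly rate r = 21.7%/12 = 1.80833% = 0.0180833.
Payoff takes n = ⌈−ln(1 − rB₀/P)/ln(1+r)⌉ = ⌈64.227⌉ = 65 payments; the last is €37.77.
Total paid = 64·€165.00 + €37.77 = €10,597.77.
Total interest = total paid − principal = €10,597.77 − €6,238.38 = €4,359.39.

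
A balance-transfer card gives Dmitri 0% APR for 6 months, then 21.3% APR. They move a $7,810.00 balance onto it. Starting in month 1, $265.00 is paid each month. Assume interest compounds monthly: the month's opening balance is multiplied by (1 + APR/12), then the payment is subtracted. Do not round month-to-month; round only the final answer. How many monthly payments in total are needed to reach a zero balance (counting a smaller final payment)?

Promo months 1–6 at r₀ = 0%/12 = 0; months 7+ at r₁ = 21.3%/12 = 0.01775.
After month 6 (no interest yet): B = $7,810.00 − 6·$265.00 = $6,220.00.
Then at r₁ with $265.00/mo: n₂ = −ln(1 − r₁·B/P)/ln(1+r₁) ≈ 30.63 → 31 more payments.

37 payments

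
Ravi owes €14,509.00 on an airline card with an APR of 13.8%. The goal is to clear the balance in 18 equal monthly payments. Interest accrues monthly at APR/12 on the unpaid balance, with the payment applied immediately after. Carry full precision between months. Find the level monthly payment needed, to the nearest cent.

Monthly rate r = 13.8%/12 = 1.15% = 0.0115.
Level-payment amortization: P = B₀·r / (1 − (1+r)^(−n)) = 14509.00·0.0115 / (1 − 1.0115^(−18)).
Denominator 1 − (1+r)^(−18) = 0.186019442.
P = 166.853 / 0.186019442 ≈ 896.97.

€896.97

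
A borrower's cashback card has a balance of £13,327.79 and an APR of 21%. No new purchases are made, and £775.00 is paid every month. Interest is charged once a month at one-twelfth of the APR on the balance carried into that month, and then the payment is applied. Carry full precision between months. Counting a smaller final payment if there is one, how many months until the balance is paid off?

21 payments

Monthly rate r = 21%/12 = 1.75% = 0.0175.
Recurrence: B ← B·(1+r) − £775.00.
Month 1: interest £233.24; balance after payment £12,786.03.
Month 2: interest £223.76; balance after payment £12,234.78.
Closed form: n = −ln(1 − rB₀/P)/ln(1+r) = −ln(0.69905)/ln(1.0175) ≈ 20.638, so the balance reaches zero during payment 21.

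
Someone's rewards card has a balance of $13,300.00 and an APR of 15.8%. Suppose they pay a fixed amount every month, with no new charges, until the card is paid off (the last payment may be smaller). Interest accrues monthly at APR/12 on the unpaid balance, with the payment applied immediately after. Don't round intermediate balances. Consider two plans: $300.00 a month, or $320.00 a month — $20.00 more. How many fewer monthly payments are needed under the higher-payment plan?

Monthly rate r = 15.8%/12 = 1.31667% = 0.0131667.
At $300.00/mo: n = ⌈−ln(1 − rB₀/P)/ln(1+r)⌉ = 67 payments (last $299.84); total interest = total paid − $13,300.00 = $6,799.84.
At $320.00/mo: 61 payments (last $185.16); total interest $6,085.16.
Payments saved = 67 − 61 = 6.

6 fewer payments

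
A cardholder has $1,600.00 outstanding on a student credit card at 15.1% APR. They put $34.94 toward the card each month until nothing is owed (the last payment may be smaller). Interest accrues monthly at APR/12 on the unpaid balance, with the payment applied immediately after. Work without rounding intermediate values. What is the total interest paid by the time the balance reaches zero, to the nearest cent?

$798.96

Monthly rate r = 15.1%/12 = 1.25833% = 0.0125833.
Payoff takes n = ⌈−ln(1 − rB₀/P)/ln(1+r)⌉ = ⌈68.658⌉ = 69 payments; the last is $23.04.
Total paid = 68·$34.94 + $23.04 = $2,398.96.
Total interest = total paid − principal = $2,398.96 − $1,600.00 = $798.96.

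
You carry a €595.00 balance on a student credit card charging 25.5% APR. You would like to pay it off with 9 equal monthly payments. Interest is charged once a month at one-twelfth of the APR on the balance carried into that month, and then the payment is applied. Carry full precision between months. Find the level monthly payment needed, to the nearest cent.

Monthly rate r = 25.5%/12 = 2.125% = 0.02125.
Level-payment amortization: P = B₀·r / (1 − (1+r)^(−n)) = 595.00·0.02125 / (1 − 1.02125^(−9)).
Denominator 1 − (1+r)^(−9) = 0.172417356.
P = 12.6438 / 0.172417356 ≈ 73.33.

€73.33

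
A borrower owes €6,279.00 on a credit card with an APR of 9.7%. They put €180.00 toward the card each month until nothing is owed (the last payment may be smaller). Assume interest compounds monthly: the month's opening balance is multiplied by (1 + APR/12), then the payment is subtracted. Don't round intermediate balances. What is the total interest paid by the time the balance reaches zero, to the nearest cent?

€1,127.13

Monthly rate r = 9.7%/12 = 0.808333% = 0.00808333.
Payoff takes n = ⌈−ln(1 − rB₀/P)/ln(1+r)⌉ = ⌈41.145⌉ = 42 payments; the last is €26.13.
Total paid = 41·€180.00 + €26.13 = €7,406.13.
Total interest = total paid − principal = €7,406.13 − €6,279.00 = €1,127.13.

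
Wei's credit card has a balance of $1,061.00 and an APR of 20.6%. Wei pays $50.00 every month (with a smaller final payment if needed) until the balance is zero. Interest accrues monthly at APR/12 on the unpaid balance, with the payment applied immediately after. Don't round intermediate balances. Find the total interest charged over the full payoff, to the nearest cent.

Monthly rate r = 20.6%/12 = 1.71667% = 0.0171667.
Payoff takes n = ⌈−ln(1 − rB₀/P)/ln(1+r)⌉ = ⌈26.614⌉ = 27 payments; the last is $30.79.
Total paid = 26·$50.00 + $30.79 = $1,330.79.
Total interest = total paid − principal = $1,330.79 − $1,061.00 = $269.79.

$269.79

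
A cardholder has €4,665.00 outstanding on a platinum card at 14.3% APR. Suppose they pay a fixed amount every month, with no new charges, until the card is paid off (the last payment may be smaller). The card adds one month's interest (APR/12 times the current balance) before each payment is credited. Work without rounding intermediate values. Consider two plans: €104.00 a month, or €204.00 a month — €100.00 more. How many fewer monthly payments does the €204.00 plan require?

Monthly rate r = 14.3%/12 = 1.19167% = 0.0119167.
At €104.00/mo: n = ⌈−ln(1 − rB₀/P)/ln(1+r)⌉ = 65 payments (last €57.67); total interest = total paid − €4,665.00 = €2,048.67.
At €204.00/mo: 27 payments (last €174.90); total interest €813.90.
Payments saved = 65 − 27 = 38.

38 fewer payments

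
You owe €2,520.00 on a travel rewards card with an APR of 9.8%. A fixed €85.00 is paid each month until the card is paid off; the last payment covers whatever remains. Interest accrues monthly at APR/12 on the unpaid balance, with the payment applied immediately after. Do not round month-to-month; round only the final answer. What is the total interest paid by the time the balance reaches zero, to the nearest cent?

Monthly rate r = 9.8%/12 = 0.816667% = 0.00816667.
Payoff takes n = ⌈−ln(1 − rB₀/P)/ln(1+r)⌉ = ⌈34.085⌉ = 35 payments; the last is €7.22.
Total paid = 34·€85.00 + €7.22 = €2,897.22.
Total interest = total paid − principal = €2,897.22 − €2,520.00 = €377.22.

€377.22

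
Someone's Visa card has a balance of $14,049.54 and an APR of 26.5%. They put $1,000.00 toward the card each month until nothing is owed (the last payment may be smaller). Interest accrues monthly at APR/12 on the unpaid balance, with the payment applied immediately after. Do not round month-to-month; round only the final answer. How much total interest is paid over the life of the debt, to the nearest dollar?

Monthly rate r = 26.5%/12 = 2.20833% = 0.0220833.
Payoff takes n = ⌈−ln(1 − rB₀/P)/ln(1+r)⌉ = ⌈17.005⌉ = 18 payments; the last is $5.09.
Total paid = 17·$1,000.00 + $5.09 = $17,005.09.
Total interest = total paid − principal = $17,005.09 − $14,049.54 = $2,955.55.

$2,956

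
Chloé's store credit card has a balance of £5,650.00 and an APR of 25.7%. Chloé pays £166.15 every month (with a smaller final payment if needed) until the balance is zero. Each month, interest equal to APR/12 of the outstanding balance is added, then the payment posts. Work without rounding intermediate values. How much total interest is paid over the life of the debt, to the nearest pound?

Monthly rate r = 25.7%/12 = 2.14167% = 0.0214167.
Payoff takes n = ⌈−ln(1 − rB₀/P)/ln(1+r)⌉ = ⌈61.489⌉ = 62 payments; the last is £81.74.
Total paid = 61·£166.15 + £81.74 = £10,216.89.
Total interest = total paid − principal = £10,216.89 − £5,650.00 = £4,566.89.

£4,567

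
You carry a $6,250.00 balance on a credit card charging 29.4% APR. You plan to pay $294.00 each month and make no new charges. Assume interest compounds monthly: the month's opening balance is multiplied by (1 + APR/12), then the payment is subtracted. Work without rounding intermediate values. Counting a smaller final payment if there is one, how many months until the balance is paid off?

31 months

Monthly rate r = 29.4%/12 = 2.45% = 0.0245.
Recurrence: B ← B·(1+r) − $294.00.
Month 1: interest $153.12; balance after payment $6,109.12.
Month 2: interest $149.67; balance after payment $5,964.80.
Closed form: n = −ln(1 − rB₀/P)/ln(1+r) = −ln(0.47917)/ln(1.0245) ≈ 30.395, so the balance reaches zero during payment 31.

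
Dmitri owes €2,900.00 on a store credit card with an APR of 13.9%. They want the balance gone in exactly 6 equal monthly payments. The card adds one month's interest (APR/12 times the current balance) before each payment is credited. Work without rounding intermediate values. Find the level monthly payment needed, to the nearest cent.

€503.12

Monthly rate r = 13.9%/12 = 1.15833% = 0.0115833.
Level-payment amortization: P = B₀·r / (1 − (1+r)^(−n)) = 2900.00·0.0115833 / (1 − 1.01158^(−6)).
Denominator 1 − (1+r)^(−6) = 0.0667671712.
P = 33.5917 / 0.0667671712 ≈ 503.12.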